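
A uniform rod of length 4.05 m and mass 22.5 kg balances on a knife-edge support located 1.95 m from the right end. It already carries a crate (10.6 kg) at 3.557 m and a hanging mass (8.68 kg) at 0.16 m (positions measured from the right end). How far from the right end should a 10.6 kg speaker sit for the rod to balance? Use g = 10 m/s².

Taking torques about the knife-edge support (at 1.95 m from the right end):
Beam weight: 22.5 × 10 = 225 N down at 2.025 m → arm 0.075 m, τ = 225 × 0.075 = 16.88 N·m counterclockwise.
Crate: 10.6 × 10 = 106 N down at 3.557 m → arm 1.607 m, τ = 106 × 1.607 = 170.3 N·m counterclockwise.
Hanging mass: 8.68 × 10 = 86.8 N down at 0.16 m → arm 1.79 m, τ = 86.8 × 1.79 = 155.4 N·m clockwise.
Net moment of existing loads = 31.78 N·m counterclockwise.
The speaker weighs 10.6 × 10 = 106 N and must supply an equal clockwise moment, so its lever arm about the knife-edge support is 31.78 / 106 = 0.3 m.
That puts it at 1.95 − 0.3 = 1.65 m from the right end.

x ≈ 1.65 m from the right end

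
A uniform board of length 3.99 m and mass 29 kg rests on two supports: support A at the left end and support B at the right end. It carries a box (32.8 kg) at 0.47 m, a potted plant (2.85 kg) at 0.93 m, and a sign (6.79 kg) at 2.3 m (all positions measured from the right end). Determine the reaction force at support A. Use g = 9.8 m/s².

R_A ≈ 225 N

Choose support B as the axis so its reaction then has zero moment arm.
Beam weight: 29 × 9.8 = 284.2 N down at 1.995 m → arm 1.995 m, τ = 284.2 × 1.995 = 567 N·m counterclockwise.
Box: 32.8 × 9.8 = 321.4 N down at 0.47 m → arm 0.47 m, τ = 321.4 × 0.47 = 151.1 N·m counterclockwise.
Potted plant: 2.85 × 9.8 = 27.93 N down at 0.93 m → arm 0.93 m, τ = 27.93 × 0.93 = 25.97 N·m counterclockwise.
Sign: 6.79 × 9.8 = 66.54 N down at 2.3 m → arm 2.3 m, τ = 66.54 × 2.3 = 153 N·m counterclockwise.
Net load moment about support B = 897.1 N·m counterclockwise.
Reaction R at support A is upward at 3.99 m, arm 3.99 m → moment R × 3.99 clockwise.
Balancing moments: R × 3.99 = 897.1, giving R = 225 N.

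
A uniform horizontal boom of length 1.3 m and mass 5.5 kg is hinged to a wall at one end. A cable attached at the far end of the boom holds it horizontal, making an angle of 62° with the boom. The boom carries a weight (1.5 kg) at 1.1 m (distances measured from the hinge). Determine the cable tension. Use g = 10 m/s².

Taking torques about the hinge:
Beam weight: 5.5 × 10 = 55 N down at 0.65 m → arm 0.65 m, τ = 55 × 0.65 = 35.75 N·m clockwise.
Weight: 1.5 × 10 = 15 N down at 1.1 m → arm 1.1 m, τ = 15 × 1.1 = 16.5 N·m clockwise.
Total clockwise load moment = 52.25 N·m.
The cable tension T acts at 1.3 m; only its component perpendicular to the boom, T sinθ, produces torque. sin 62° = 0.8829.
For rotational equilibrium, T × 1.3 × 0.8829 = 52.25, so T = 52.25 / 1.148 = 45.5 N.

T ≈ 45.5 N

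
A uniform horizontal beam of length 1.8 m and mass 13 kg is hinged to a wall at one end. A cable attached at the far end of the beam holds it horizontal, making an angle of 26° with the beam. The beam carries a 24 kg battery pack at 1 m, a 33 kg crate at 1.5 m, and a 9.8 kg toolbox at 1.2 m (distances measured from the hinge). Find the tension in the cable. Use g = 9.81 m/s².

T ≈ 1210 N

About the hinge:
Beam weight: 13 × 9.81 = 127.5 N down at 0.9 m → arm 0.9 m, τ = 127.5 × 0.9 = 114.8 N·m clockwise.
Battery pack: 24 × 9.81 = 235.4 N down at 1 m → arm 1 m, τ = 235.4 × 1 = 235.4 N·m clockwise.
Crate: 33 × 9.81 = 323.7 N down at 1.5 m → arm 1.5 m, τ = 323.7 × 1.5 = 485.5 N·m clockwise.
Toolbox: 9.8 × 9.81 = 96.14 N down at 1.2 m → arm 1.2 m, τ = 96.14 × 1.2 = 115.4 N·m clockwise.
Total clockwise load moment = 951.1 N·m.
The cable tension T acts at 1.8 m; only its component perpendicular to the beam, T sinθ, produces torque. sin 26° = 0.4384.
Balancing moments: T × 1.8 × 0.4384 = 951.1, giving T = 951.1 / 0.7891 = 1210 N.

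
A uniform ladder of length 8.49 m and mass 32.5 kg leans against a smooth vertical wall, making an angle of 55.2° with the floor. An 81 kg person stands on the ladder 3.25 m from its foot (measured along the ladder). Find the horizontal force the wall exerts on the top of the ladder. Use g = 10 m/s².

N_wall ≈ 328 N

Taking torques about the foot of the ladder:
Ladder weight 32.5×10 = 325 N acts at 4.245 m along the ladder; its horizontal arm is 4.245·cos55.2° = 2.423 m → τ = 787.5 N·m clockwise.
Person: 81×10 = 810 N at 3.25 m → arm 1.855 m → τ = 1503 N·m clockwise.
Wall normal N acts horizontally at the top; its moment arm is the height L sinθ = 8.49·sin55.2° = 6.972 m, counterclockwise.
Στ = 0 ⇒ N × 6.972 = 2290 ⇒ N = 328 N.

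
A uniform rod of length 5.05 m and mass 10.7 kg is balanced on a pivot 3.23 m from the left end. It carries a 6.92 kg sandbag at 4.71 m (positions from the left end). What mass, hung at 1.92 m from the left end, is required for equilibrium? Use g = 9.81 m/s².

Take moments about the pivot (at 3.23 m from the left end).
Beam weight: 10.7 × 9.81 = 105 N down at 2.525 m → arm 0.705 m, τ = 105 × 0.705 = 74.02 N·m counterclockwise.
Sandbag: 6.92 × 9.81 = 67.89 N down at 4.71 m → arm 1.48 m, τ = 67.89 × 1.48 = 100.5 N·m clockwise.
Net moment of known loads = 26.48 N·m clockwise.
An unknown mass m at 1.92 m has arm 1.31 m; its moment is m·g·1.31 counterclockwise.
For rotational equilibrium, m × 9.81 × 1.31 = 26.48, so m = 26.48 / (9.81 × 1.31) = 2.06 kg.

m ≈ 2.06 kg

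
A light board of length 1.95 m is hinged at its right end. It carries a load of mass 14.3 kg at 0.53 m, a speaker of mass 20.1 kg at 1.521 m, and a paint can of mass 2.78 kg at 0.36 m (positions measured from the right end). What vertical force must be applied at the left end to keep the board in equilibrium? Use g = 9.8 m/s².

Choose the right end as the axis so the unknown pivot reaction has zero arm there.
Load: 14.3 × 9.8 = 140.1 N down at 0.53 m → arm 0.53 m, τ = 140.1 × 0.53 = 74.25 N·m counterclockwise.
Speaker: 20.1 × 9.8 = 197 N down at 1.521 m → arm 1.521 m, τ = 197 × 1.521 = 299.6 N·m counterclockwise.
Paint can: 2.78 × 9.8 = 27.24 N down at 0.36 m → arm 0.36 m, τ = 27.24 × 0.36 = 9.806 N·m counterclockwise.
Net moment of the loads = 383.7 N·m counterclockwise.
The upward force F acts at the left end, arm 1.95 m, giving F × 1.95 clockwise.
Balancing moments: F × 1.95 = 383.7, giving F = 383.7 / 1.95 = 197 N.

F ≈ 197 N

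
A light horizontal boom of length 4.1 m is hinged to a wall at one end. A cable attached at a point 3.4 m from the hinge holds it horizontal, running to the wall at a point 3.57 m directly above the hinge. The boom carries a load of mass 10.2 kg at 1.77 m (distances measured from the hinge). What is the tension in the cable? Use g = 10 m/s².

Taking torques about the hinge:
Load: 10.2 × 10 = 102 N down at 1.77 m → arm 1.77 m, τ = 102 × 1.77 = 180.5 N·m clockwise.
Total clockwise load moment = 180.5 N·m.
The cable tension T acts at 3.4 m; only its component perpendicular to the boom, T sinθ, produces torque. sinθ = h/√(h²+d²) = 3.57/√(3.57²+3.4²) = 0.7241.
Balancing moments: T × 3.4 × 0.7241 = 180.5, giving T = 180.5 / 2.462 = 73.3 N.

T ≈ 73.3 N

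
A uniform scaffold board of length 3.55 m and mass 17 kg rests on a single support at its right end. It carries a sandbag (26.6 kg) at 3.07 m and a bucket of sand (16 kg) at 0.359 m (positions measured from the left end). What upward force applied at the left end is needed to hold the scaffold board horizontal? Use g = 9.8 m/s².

F ≈ 259 N

About the right end:
Beam weight: 17 × 9.8 = 166.6 N down at 1.775 m → arm 1.775 m, τ = 166.6 × 1.775 = 295.7 N·m counterclockwise.
Sandbag: 26.6 × 9.8 = 260.7 N down at 3.07 m → arm 0.48 m, τ = 260.7 × 0.48 = 125.1 N·m counterclockwise.
Bucket of sand: 16 × 9.8 = 156.8 N down at 0.359 m → arm 3.191 m, τ = 156.8 × 3.191 = 500.3 N·m counterclockwise.
Net moment of the loads = 921.1 N·m counterclockwise.
The upward force F acts at the left end, arm 3.55 m, giving F × 3.55 clockwise.
For rotational equilibrium, F × 3.55 = 921.1, so F = 921.1 / 3.55 = 259 N.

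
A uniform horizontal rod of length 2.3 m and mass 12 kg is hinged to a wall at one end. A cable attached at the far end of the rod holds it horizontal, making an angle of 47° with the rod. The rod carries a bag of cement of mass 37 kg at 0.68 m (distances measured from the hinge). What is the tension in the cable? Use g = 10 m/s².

About the hinge:
Beam weight: 12 × 10 = 120 N down at 1.15 m → arm 1.15 m, τ = 120 × 1.15 = 138 N·m clockwise.
Bag of cement: 37 × 10 = 370 N down at 0.68 m → arm 0.68 m, τ = 370 × 0.68 = 251.6 N·m clockwise.
Total clockwise load moment = 389.6 N·m.
The cable tension T acts at 2.3 m; only its component perpendicular to the rod, T sinθ, produces torque. sin 47° = 0.7314.
Στ = 0 ⇒ T × 2.3 × 0.7314 = 389.6 ⇒ T = 389.6 / 1.682 = 232 N.

T ≈ 232 N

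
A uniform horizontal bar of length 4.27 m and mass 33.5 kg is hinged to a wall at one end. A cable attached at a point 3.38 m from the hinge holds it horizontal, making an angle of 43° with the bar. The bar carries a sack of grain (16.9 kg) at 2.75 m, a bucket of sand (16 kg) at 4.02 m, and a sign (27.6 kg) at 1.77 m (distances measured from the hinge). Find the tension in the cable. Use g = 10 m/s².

About the hinge:
Beam weight: 33.5 × 10 = 335 N down at 2.135 m → arm 2.135 m, τ = 335 × 2.135 = 715.2 N·m clockwise.
Sack of grain: 16.9 × 10 = 169 N down at 2.75 m → arm 2.75 m, τ = 169 × 2.75 = 464.8 N·m clockwise.
Bucket of sand: 16 × 10 = 160 N down at 4.02 m → arm 4.02 m, τ = 160 × 4.02 = 643.2 N·m clockwise.
Sign: 27.6 × 10 = 276 N down at 1.77 m → arm 1.77 m, τ = 276 × 1.77 = 488.5 N·m clockwise.
Total clockwise load moment = 2312 N·m.
The cable tension T acts at 3.38 m; only its component perpendicular to the bar, T sinθ, produces torque. sin 43° = 0.682.
Setting net torque to zero: T × 3.38 × 0.682 = 2312 → T = 2312 / 2.305 = 1000 N.

T ≈ 1000 N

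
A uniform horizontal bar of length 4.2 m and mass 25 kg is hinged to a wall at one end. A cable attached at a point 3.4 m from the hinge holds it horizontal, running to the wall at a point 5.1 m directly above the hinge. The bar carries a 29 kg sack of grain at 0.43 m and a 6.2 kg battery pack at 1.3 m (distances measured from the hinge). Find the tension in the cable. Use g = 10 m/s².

Take moments about the hinge.
Beam weight: 25 × 10 = 250 N down at 2.1 m → arm 2.1 m, τ = 250 × 2.1 = 525 N·m clockwise.
Sack of grain: 29 × 10 = 290 N down at 0.43 m → arm 0.43 m, τ = 290 × 0.43 = 124.7 N·m clockwise.
Battery pack: 6.2 × 10 = 62 N down at 1.3 m → arm 1.3 m, τ = 62 × 1.3 = 80.6 N·m clockwise.
Total clockwise load moment = 730.3 N·m.
The cable tension T acts at 3.4 m; only its component perpendicular to the bar, T sinθ, produces torque. sinθ = h/√(h²+d²) = 5.1/√(5.1²+3.4²) = 0.8321.
For rotational equilibrium, T × 3.4 × 0.8321 = 730.3, so T = 730.3 / 2.829 = 258 N.

T ≈ 258 N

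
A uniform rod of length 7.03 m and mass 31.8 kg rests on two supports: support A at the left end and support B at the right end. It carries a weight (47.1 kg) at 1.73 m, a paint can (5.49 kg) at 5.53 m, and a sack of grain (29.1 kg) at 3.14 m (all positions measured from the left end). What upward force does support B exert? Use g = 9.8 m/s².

Taking torques about support A:
Beam weight: 31.8 × 9.8 = 311.6 N down at 3.515 m → arm 3.515 m, τ = 311.6 × 3.515 = 1095 N·m clockwise.
Weight: 47.1 × 9.8 = 461.6 N down at 1.73 m → arm 1.73 m, τ = 461.6 × 1.73 = 798.6 N·m clockwise.
Paint can: 5.49 × 9.8 = 53.8 N down at 5.53 m → arm 5.53 m, τ = 53.8 × 5.53 = 297.5 N·m clockwise.
Sack of grain: 29.1 × 9.8 = 285.2 N down at 3.14 m → arm 3.14 m, τ = 285.2 × 3.14 = 895.5 N·m clockwise.
Net load moment about support A = 3087 N·m clockwise.
Reaction R at support B is upward at 7.03 m, arm 7.03 m → moment R × 7.03 counterclockwise.
Setting net torque to zero: R × 7.03 = 3087 → R = 439 N.

R_B ≈ 439 N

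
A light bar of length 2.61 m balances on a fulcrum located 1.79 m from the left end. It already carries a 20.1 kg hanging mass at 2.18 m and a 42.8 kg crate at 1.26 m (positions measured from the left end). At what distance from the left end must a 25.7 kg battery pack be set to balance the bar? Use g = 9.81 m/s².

About the fulcrum (at 1.79 m from the left end):
Hanging mass: 20.1 × 9.81 = 197.2 N down at 2.18 m → arm 0.39 m, τ = 197.2 × 0.39 = 76.91 N·m clockwise.
Crate: 42.8 × 9.81 = 419.9 N down at 1.26 m → arm 0.53 m, τ = 419.9 × 0.53 = 222.5 N·m counterclockwise.
Net moment of existing loads = 145.6 N·m counterclockwise.
The battery pack weighs 25.7 × 9.81 = 252.1 N and must supply an equal clockwise moment, so its lever arm about the fulcrum is 145.6 / 252.1 = 0.578 m.
That puts it at 1.79 + 0.578 = 2.37 m from the left end.

x ≈ 2.37 m from the left end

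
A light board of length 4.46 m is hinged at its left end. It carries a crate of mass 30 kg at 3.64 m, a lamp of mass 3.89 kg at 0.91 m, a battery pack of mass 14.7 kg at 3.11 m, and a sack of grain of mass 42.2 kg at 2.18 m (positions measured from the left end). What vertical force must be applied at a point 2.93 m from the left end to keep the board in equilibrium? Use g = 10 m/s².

Taking torques about the left end:
Crate: 30 × 10 = 300 N down at 3.64 m → arm 3.64 m, τ = 300 × 3.64 = 1092 N·m clockwise.
Lamp: 3.89 × 10 = 38.9 N down at 0.91 m → arm 0.91 m, τ = 38.9 × 0.91 = 35.4 N·m clockwise.
Battery pack: 14.7 × 10 = 147 N down at 3.11 m → arm 3.11 m, τ = 147 × 3.11 = 457.2 N·m clockwise.
Sack of grain: 42.2 × 10 = 422 N down at 2.18 m → arm 2.18 m, τ = 422 × 2.18 = 920 N·m clockwise.
Net moment of the loads = 2505 N·m clockwise.
The upward force F acts at a point 2.93 m from the left end, arm 2.93 m, giving F × 2.93 counterclockwise.
Balancing moments: F × 2.93 = 2505, giving F = 2505 / 2.93 = 855 N.

F ≈ 855 N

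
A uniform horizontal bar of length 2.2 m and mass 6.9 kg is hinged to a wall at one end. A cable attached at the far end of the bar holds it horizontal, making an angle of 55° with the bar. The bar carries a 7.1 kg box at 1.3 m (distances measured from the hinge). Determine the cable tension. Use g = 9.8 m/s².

T ≈ 91.5 N

About the hinge:
Beam weight: 6.9 × 9.8 = 67.62 N down at 1.1 m → arm 1.1 m, τ = 67.62 × 1.1 = 74.38 N·m clockwise.
Box: 7.1 × 9.8 = 69.58 N down at 1.3 m → arm 1.3 m, τ = 69.58 × 1.3 = 90.45 N·m clockwise.
Total clockwise load moment = 164.8 N·m.
The cable tension T acts at 2.2 m; only its component perpendicular to the bar, T sinθ, produces torque. sin 55° = 0.8192.
Balancing moments: T × 2.2 × 0.8192 = 164.8, giving T = 164.8 / 1.802 = 91.5 N.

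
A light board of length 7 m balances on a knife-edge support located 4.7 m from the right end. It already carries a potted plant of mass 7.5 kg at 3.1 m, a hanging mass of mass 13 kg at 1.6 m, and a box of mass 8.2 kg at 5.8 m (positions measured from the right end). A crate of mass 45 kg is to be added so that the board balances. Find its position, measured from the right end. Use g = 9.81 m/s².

x ≈ 5.66 m from the right end

Sum moments about the knife-edge support (at 4.7 m from the right end) (the support reaction has zero arm there).
Potted plant: 7.5 × 9.81 = 73.58 N down at 3.1 m → arm 1.6 m, τ = 73.58 × 1.6 = 117.7 N·m clockwise.
Hanging mass: 13 × 9.81 = 127.5 N down at 1.6 m → arm 3.1 m, τ = 127.5 × 3.1 = 395.2 N·m clockwise.
Box: 8.2 × 9.81 = 80.44 N down at 5.8 m → arm 1.1 m, τ = 80.44 × 1.1 = 88.48 N·m counterclockwise.
Net moment of existing loads = 424.4 N·m clockwise.
The crate weighs 45 × 9.81 = 441.5 N and must supply an equal counterclockwise moment, so its lever arm about the knife-edge support is 424.4 / 441.5 = 0.961 m.
That puts it at 4.7 + 0.961 = 5.66 m from the right end.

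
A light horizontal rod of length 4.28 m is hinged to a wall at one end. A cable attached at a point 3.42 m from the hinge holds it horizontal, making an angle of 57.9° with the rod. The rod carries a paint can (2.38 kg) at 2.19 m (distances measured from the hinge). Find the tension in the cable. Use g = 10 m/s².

T ≈ 18 N

Take moments about the hinge.
Paint can: 2.38 × 10 = 23.8 N down at 2.19 m → arm 2.19 m, τ = 23.8 × 2.19 = 52.12 N·m clockwise.
Total clockwise load moment = 52.12 N·m.
The cable tension T acts at 3.42 m; only its component perpendicular to the rod, T sinθ, produces torque. sin 57.9° = 0.8471.
Setting net torque to zero: T × 3.42 × 0.8471 = 52.12 → T = 52.12 / 2.897 = 18 N.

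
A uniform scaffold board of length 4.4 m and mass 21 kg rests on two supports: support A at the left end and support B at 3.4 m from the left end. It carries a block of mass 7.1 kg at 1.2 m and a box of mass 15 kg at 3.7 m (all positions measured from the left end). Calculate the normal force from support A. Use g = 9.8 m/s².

Choose support B as the axis so its reaction then has zero moment arm.
Beam weight: 21 × 9.8 = 205.8 N down at 2.2 m → arm 1.2 m, τ = 205.8 × 1.2 = 247 N·m counterclockwise.
Block: 7.1 × 9.8 = 69.58 N down at 1.2 m → arm 2.2 m, τ = 69.58 × 2.2 = 153.1 N·m counterclockwise.
Box: 15 × 9.8 = 147 N down at 3.7 m → arm 0.3 m, τ = 147 × 0.3 = 44.1 N·m clockwise.
Net load moment about support B = 356 N·m counterclockwise.
Reaction R at support A is upward at 0 m, arm 3.4 m → moment R × 3.4 clockwise.
For rotational equilibrium, R × 3.4 = 356, so R = 105 N.

R_A ≈ 105 N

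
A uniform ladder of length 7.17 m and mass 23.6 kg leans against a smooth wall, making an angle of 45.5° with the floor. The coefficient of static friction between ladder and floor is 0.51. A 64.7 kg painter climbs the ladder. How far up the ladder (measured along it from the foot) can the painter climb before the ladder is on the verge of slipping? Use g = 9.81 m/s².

Sum moments about the foot of the ladder (the floor normal and friction both act there and drop out).
Ladder weight 23.6×9.81 = 231.5 N acts at 3.585 m along the ladder; its horizontal arm is 3.585·cos45.5° = 2.513 m → τ = 581.8 N·m clockwise.
Painter weight 64.7×9.81 = 634.7 N at distance d → arm d·cos45.5° → τ = 634.7·d·0.7009 clockwise.
Wall normal N at the top has arm L sinθ = 5.114 m counterclockwise, so Στ = 0 gives N·5.114 = 581.8 + 444.9·d.
ΣFy = 0 ⇒ N_floor = 866.2 N, so the maximum friction is μ_s·N_floor = 0.51×866.2 = 441.8 N. ΣFx = 0 ⇒ N_wall = f, so at the slipping point N = 441.8 N.
Substituting: 441.8×5.114 = 581.8 + 444.9·d ⇒ d = (2259 − 581.8) / 444.9 = 3.77 m.

d ≈ 3.77 m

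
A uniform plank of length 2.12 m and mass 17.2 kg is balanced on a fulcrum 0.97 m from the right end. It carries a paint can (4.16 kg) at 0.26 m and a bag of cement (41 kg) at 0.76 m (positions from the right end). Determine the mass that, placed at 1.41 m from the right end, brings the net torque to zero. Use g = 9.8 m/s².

m ≈ 22.8 kg

About the fulcrum (at 0.97 m from the right end):
Beam weight: 17.2 × 9.8 = 168.6 N down at 1.06 m → arm 0.09 m, τ = 168.6 × 0.09 = 15.17 N·m counterclockwise.
Paint can: 4.16 × 9.8 = 40.77 N down at 0.26 m → arm 0.71 m, τ = 40.77 × 0.71 = 28.95 N·m clockwise.
Bag of cement: 41 × 9.8 = 401.8 N down at 0.76 m → arm 0.21 m, τ = 401.8 × 0.21 = 84.38 N·m clockwise.
Net moment of known loads = 98.16 N·m clockwise.
An unknown mass m at 1.41 m has arm 0.44 m; its moment is m·g·0.44 counterclockwise.
For rotational equilibrium, m × 9.8 × 0.44 = 98.16, so m = 98.16 / (9.8 × 0.44) = 22.8 kg.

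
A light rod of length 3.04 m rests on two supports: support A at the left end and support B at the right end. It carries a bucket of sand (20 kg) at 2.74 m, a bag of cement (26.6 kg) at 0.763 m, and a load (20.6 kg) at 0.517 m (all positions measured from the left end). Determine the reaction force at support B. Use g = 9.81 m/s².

Take moments about support A.
Bucket of sand: 20 × 9.81 = 196.2 N down at 2.74 m → arm 2.74 m, τ = 196.2 × 2.74 = 537.6 N·m clockwise.
Bag of cement: 26.6 × 9.81 = 260.9 N down at 0.763 m → arm 0.763 m, τ = 260.9 × 0.763 = 199.1 N·m clockwise.
Load: 20.6 × 9.81 = 202.1 N down at 0.517 m → arm 0.517 m, τ = 202.1 × 0.517 = 104.5 N·m clockwise.
Net load moment about support A = 841.2 N·m clockwise.
Reaction R at support B is upward at 3.04 m, arm 3.04 m → moment R × 3.04 counterclockwise.
Balancing moments: R × 3.04 = 841.2, giving R = 277 N.

R_B ≈ 277 N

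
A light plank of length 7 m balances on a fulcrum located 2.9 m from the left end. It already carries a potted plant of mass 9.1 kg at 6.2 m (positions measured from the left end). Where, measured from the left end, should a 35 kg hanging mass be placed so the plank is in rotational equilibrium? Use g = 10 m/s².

Sum moments about the fulcrum (at 2.9 m from the left end) (the support reaction has zero arm there).
Potted plant: 9.1 × 10 = 91 N down at 6.2 m → arm 3.3 m, τ = 91 × 3.3 = 300.3 N·m clockwise.
Net moment of existing loads = 300.3 N·m clockwise.
The hanging mass weighs 35 × 10 = 350 N and must supply an equal counterclockwise moment, so its lever arm about the fulcrum is 300.3 / 350 = 0.858 m.
That puts it at 2.9 − 0.858 = 2.04 m from the left end.

x ≈ 2.04 m from the left end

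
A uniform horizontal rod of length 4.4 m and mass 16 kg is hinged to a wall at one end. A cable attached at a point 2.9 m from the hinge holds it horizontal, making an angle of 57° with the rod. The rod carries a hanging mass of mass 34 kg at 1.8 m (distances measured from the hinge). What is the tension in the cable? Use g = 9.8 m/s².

About the hinge:
Beam weight: 16 × 9.8 = 156.8 N down at 2.2 m → arm 2.2 m, τ = 156.8 × 2.2 = 345 N·m clockwise.
Hanging mass: 34 × 9.8 = 333.2 N down at 1.8 m → arm 1.8 m, τ = 333.2 × 1.8 = 599.8 N·m clockwise.
Total clockwise load moment = 944.8 N·m.
The cable tension T acts at 2.9 m; only its component perpendicular to the rod, T sinθ, produces torque. sin 57° = 0.8387.
Balancing moments: T × 2.9 × 0.8387 = 944.8, giving T = 944.8 / 2.432 = 388 N.

T ≈ 388 N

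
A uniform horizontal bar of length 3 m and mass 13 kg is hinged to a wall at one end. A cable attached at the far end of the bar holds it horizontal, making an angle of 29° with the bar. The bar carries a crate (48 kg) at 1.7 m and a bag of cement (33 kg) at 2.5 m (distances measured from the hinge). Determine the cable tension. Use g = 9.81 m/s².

Taking torques about the hinge:
Beam weight: 13 × 9.81 = 127.5 N down at 1.5 m → arm 1.5 m, τ = 127.5 × 1.5 = 191.2 N·m clockwise.
Crate: 48 × 9.81 = 470.9 N down at 1.7 m → arm 1.7 m, τ = 470.9 × 1.7 = 800.5 N·m clockwise.
Bag of cement: 33 × 9.81 = 323.7 N down at 2.5 m → arm 2.5 m, τ = 323.7 × 2.5 = 809.2 N·m clockwise.
Total clockwise load moment = 1801 N·m.
The cable tension T acts at 3 m; only its component perpendicular to the bar, T sinθ, produces torque. sin 29° = 0.4848.
For rotational equilibrium, T × 3 × 0.4848 = 1801, so T = 1801 / 1.454 = 1240 N.

T ≈ 1240 N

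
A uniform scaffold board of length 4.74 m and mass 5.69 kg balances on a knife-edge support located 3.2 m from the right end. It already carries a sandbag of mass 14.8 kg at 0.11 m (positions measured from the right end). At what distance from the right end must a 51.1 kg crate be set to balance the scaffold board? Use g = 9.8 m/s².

x ≈ 4.19 m from the right end

About the knife-edge support (at 3.2 m from the right end):
Beam weight: 5.69 × 9.8 = 55.76 N down at 2.37 m → arm 0.83 m, τ = 55.76 × 0.83 = 46.28 N·m clockwise.
Sandbag: 14.8 × 9.8 = 145 N down at 0.11 m → arm 3.09 m, τ = 145 × 3.09 = 448 N·m clockwise.
Net moment of existing loads = 494.3 N·m clockwise.
The crate weighs 51.1 × 9.8 = 500.8 N and must supply an equal counterclockwise moment, so its lever arm about the knife-edge support is 494.3 / 500.8 = 0.987 m.
That puts it at 3.2 + 0.987 = 4.19 m from the right end.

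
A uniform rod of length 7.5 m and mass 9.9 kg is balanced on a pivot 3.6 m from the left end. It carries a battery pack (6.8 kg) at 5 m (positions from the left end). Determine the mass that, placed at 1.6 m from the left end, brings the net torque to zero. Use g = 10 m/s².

Sum moments about the pivot (at 3.6 m from the left end) (the support reaction has zero arm there).
Beam weight: 9.9 × 10 = 99 N down at 3.75 m → arm 0.15 m, τ = 99 × 0.15 = 14.85 N·m clockwise.
Battery pack: 6.8 × 10 = 68 N down at 5 m → arm 1.4 m, τ = 68 × 1.4 = 95.2 N·m clockwise.
Net moment of known loads = 110 N·m clockwise.
An unknown mass m at 1.6 m has arm 2 m; its moment is m·g·2 counterclockwise.
Στ = 0 ⇒ m × 10 × 2 = 110 ⇒ m = 110 / (10 × 2) = 5.5 kg.

m ≈ 5.5 kg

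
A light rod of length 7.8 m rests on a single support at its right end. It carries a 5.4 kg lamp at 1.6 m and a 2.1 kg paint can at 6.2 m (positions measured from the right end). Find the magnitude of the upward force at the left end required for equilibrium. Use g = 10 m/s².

F ≈ 27.8 N

Taking torques about the right end:
Lamp: 5.4 × 10 = 54 N down at 1.6 m → arm 1.6 m, τ = 54 × 1.6 = 86.4 N·m counterclockwise.
Paint can: 2.1 × 10 = 21 N down at 6.2 m → arm 6.2 m, τ = 21 × 6.2 = 130.2 N·m counterclockwise.
Net moment of the loads = 216.6 N·m counterclockwise.
The upward force F acts at the left end, arm 7.8 m, giving F × 7.8 clockwise.
Setting net torque to zero: F × 7.8 = 216.6 → F = 216.6 / 7.8 = 27.8 N.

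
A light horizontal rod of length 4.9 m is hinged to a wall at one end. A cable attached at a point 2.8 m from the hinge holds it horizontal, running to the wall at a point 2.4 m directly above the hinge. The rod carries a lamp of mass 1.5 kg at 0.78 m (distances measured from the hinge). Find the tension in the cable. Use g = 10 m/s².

T ≈ 6.42 N

Taking torques about the hinge:
Lamp: 1.5 × 10 = 15 N down at 0.78 m → arm 0.78 m, τ = 15 × 0.78 = 11.7 N·m clockwise.
Total clockwise load moment = 11.7 N·m.
The cable tension T acts at 2.8 m; only its component perpendicular to the rod, T sinθ, produces torque. sinθ = h/√(h²+d²) = 2.4/√(2.4²+2.8²) = 0.6508.
Στ = 0 ⇒ T × 2.8 × 0.6508 = 11.7 ⇒ T = 11.7 / 1.822 = 6.42 N.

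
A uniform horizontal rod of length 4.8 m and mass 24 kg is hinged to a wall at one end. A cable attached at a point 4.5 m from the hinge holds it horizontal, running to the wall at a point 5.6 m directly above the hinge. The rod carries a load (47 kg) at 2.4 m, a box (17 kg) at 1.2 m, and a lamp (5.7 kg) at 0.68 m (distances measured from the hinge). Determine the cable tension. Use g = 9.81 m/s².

Choose the hinge as the axis so the unknown hinge reaction has zero arm there.
Beam weight: 24 × 9.81 = 235.4 N down at 2.4 m → arm 2.4 m, τ = 235.4 × 2.4 = 565 N·m clockwise.
Load: 47 × 9.81 = 461.1 N down at 2.4 m → arm 2.4 m, τ = 461.1 × 2.4 = 1107 N·m clockwise.
Box: 17 × 9.81 = 166.8 N down at 1.2 m → arm 1.2 m, τ = 166.8 × 1.2 = 200.2 N·m clockwise.
Lamp: 5.7 × 9.81 = 55.92 N down at 0.68 m → arm 0.68 m, τ = 55.92 × 0.68 = 38.03 N·m clockwise.
Total clockwise load moment = 1910 N·m.
The cable tension T acts at 4.5 m; only its component perpendicular to the rod, T sinθ, produces torque. sinθ = h/√(h²+d²) = 5.6/√(5.6²+4.5²) = 0.7795.
For rotational equilibrium, T × 4.5 × 0.7795 = 1910, so T = 1910 / 3.508 = 544 N.

T ≈ 544 N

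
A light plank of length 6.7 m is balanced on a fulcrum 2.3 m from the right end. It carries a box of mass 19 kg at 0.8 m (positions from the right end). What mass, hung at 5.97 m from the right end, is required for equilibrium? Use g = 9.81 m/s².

m ≈ 7.77 kg

Sum moments about the fulcrum (at 2.3 m from the right end) (the support reaction has zero arm there).
Box: 19 × 9.81 = 186.4 N down at 0.8 m → arm 1.5 m, τ = 186.4 × 1.5 = 279.6 N·m clockwise.
Net moment of known loads = 279.6 N·m clockwise.
An unknown mass m at 5.97 m has arm 3.67 m; its moment is m·g·3.67 counterclockwise.
Setting net torque to zero: m × 9.81 × 3.67 = 279.6 → m = 279.6 / (9.81 × 3.67) = 7.77 kg.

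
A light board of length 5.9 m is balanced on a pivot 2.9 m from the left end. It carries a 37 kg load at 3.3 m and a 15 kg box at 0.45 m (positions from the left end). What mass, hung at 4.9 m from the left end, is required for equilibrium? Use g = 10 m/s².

Take moments about the pivot (at 2.9 m from the left end).
Load: 37 × 10 = 370 N down at 3.3 m → arm 0.4 m, τ = 370 × 0.4 = 148 N·m clockwise.
Box: 15 × 10 = 150 N down at 0.45 m → arm 2.45 m, τ = 150 × 2.45 = 367.5 N·m counterclockwise.
Net moment of known loads = 219.5 N·m counterclockwise.
An unknown mass m at 4.9 m has arm 2 m; its moment is m·g·2 clockwise.
Στ = 0 ⇒ m × 10 × 2 = 219.5 ⇒ m = 219.5 / (10 × 2) = 11 kg.

m ≈ 11 kg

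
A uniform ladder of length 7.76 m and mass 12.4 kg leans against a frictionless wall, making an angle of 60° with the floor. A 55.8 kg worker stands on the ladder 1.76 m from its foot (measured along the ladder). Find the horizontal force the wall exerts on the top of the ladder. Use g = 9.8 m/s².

N_wall ≈ 107 N

Sum moments about the foot of the ladder (the floor normal and friction both act there and drop out).
Ladder weight 12.4×9.8 = 121.5 N acts at 3.88 m along the ladder; its horizontal arm is 3.88·cos60° = 1.94 m → τ = 235.7 N·m clockwise.
Worker: 55.8×9.8 = 546.8 N at 1.76 m → arm 0.88 m → τ = 481.2 N·m clockwise.
Wall normal N acts horizontally at the top; its moment arm is the height L sinθ = 7.76·sin60° = 6.72 m, counterclockwise.
For rotational equilibrium, N × 6.72 = 716.9, so N = 107 N.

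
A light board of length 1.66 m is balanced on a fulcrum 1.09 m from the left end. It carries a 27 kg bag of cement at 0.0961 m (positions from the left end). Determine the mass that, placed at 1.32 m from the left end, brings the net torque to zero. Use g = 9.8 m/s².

m ≈ 117 kg

About the fulcrum (at 1.09 m from the left end):
Bag of cement: 27 × 9.8 = 264.6 N down at 0.0961 m → arm 0.9939 m, τ = 264.6 × 0.9939 = 263 N·m counterclockwise.
Net moment of known loads = 263 N·m counterclockwise.
An unknown mass m at 1.32 m has arm 0.23 m; its moment is m·g·0.23 clockwise.
Στ = 0 ⇒ m × 9.8 × 0.23 = 263 ⇒ m = 263 / (9.8 × 0.23) = 117 kg.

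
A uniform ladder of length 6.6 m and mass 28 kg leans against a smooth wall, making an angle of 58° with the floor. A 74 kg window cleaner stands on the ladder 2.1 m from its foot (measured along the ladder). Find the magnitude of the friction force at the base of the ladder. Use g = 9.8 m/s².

f ≈ 230 N

Choose the foot of the ladder as the axis so the floor normal and friction both act there and drop out.
Ladder weight 28×9.8 = 274.4 N acts at 3.3 m along the ladder; its horizontal arm is 3.3·cos58° = 1.749 m → τ = 479.9 N·m clockwise.
Window cleaner: 74×9.8 = 725.2 N at 2.1 m → arm 1.113 m → τ = 807.1 N·m clockwise.
Wall normal N acts horizontally at the top; its moment arm is the height L sinθ = 6.6·sin58° = 5.597 m, counterclockwise.
Balancing moments: N × 5.597 = 1287, giving N = 230 N.
ΣFx = 0: friction at the foot balances the wall's push, so f = N_wall = 230 N.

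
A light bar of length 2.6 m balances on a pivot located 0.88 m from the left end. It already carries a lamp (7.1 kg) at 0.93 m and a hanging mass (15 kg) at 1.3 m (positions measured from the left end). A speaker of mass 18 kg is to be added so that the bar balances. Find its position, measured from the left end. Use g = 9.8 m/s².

x ≈ 0.51 m from the left end

About the pivot (at 0.88 m from the left end):
Lamp: 7.1 × 9.8 = 69.58 N down at 0.93 m → arm 0.05 m, τ = 69.58 × 0.05 = 3.479 N·m clockwise.
Hanging mass: 15 × 9.8 = 147 N down at 1.3 m → arm 0.42 m, τ = 147 × 0.42 = 61.74 N·m clockwise.
Net moment of existing loads = 65.22 N·m clockwise.
The speaker weighs 18 × 9.8 = 176.4 N and must supply an equal counterclockwise moment, so its lever arm about the pivot is 65.22 / 176.4 = 0.37 m.
That puts it at 0.88 − 0.37 = 0.51 m from the left end.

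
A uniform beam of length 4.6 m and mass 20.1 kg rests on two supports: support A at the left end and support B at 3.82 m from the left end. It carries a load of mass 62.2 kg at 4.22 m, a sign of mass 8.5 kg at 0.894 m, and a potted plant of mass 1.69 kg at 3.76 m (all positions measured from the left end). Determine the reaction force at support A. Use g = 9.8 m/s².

Sum moments about support B (its reaction then has zero moment arm).
Beam weight: 20.1 × 9.8 = 197 N down at 2.3 m → arm 1.52 m, τ = 197 × 1.52 = 299.4 N·m counterclockwise.
Load: 62.2 × 9.8 = 609.6 N down at 4.22 m → arm 0.4 m, τ = 609.6 × 0.4 = 243.8 N·m clockwise.
Sign: 8.5 × 9.8 = 83.3 N down at 0.894 m → arm 2.926 m, τ = 83.3 × 2.926 = 243.7 N·m counterclockwise.
Potted plant: 1.69 × 9.8 = 16.56 N down at 3.76 m → arm 0.06 m, τ = 16.56 × 0.06 = 0.9936 N·m counterclockwise.
Net load moment about support B = 300.3 N·m counterclockwise.
Reaction R at support A is upward at 0 m, arm 3.82 m → moment R × 3.82 clockwise.
For rotational equilibrium, R × 3.82 = 300.3, so R = 78.6 N.

R_A ≈ 78.6 N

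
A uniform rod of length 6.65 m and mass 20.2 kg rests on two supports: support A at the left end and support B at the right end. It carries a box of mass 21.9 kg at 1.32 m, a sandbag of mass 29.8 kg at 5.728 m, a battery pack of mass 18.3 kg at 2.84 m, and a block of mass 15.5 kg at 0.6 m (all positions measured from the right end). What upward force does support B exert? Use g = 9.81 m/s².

Sum moments about support A (its reaction then has zero moment arm).
Beam weight: 20.2 × 9.81 = 198.2 N down at 3.325 m → arm 3.325 m, τ = 198.2 × 3.325 = 659 N·m clockwise.
Box: 21.9 × 9.81 = 214.8 N down at 1.32 m → arm 5.33 m, τ = 214.8 × 5.33 = 1145 N·m clockwise.
Sandbag: 29.8 × 9.81 = 292.3 N down at 5.728 m → arm 0.922 m, τ = 292.3 × 0.922 = 269.5 N·m clockwise.
Battery pack: 18.3 × 9.81 = 179.5 N down at 2.84 m → arm 3.81 m, τ = 179.5 × 3.81 = 683.9 N·m clockwise.
Block: 15.5 × 9.81 = 152.1 N down at 0.6 m → arm 6.05 m, τ = 152.1 × 6.05 = 920.2 N·m clockwise.
Net load moment about support A = 3678 N·m clockwise.
Reaction R at support B is upward at 0 m, arm 6.65 m → moment R × 6.65 counterclockwise.
Setting net torque to zero: R × 6.65 = 3678 → R = 553 N.

R_B ≈ 553 N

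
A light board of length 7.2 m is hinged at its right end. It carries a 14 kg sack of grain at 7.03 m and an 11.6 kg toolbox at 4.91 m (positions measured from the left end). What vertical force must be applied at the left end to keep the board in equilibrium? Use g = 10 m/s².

F ≈ 40.2 N

Take moments about the right end.
Sack of grain: 14 × 10 = 140 N down at 7.03 m → arm 0.17 m, τ = 140 × 0.17 = 23.8 N·m counterclockwise.
Toolbox: 11.6 × 10 = 116 N down at 4.91 m → arm 2.29 m, τ = 116 × 2.29 = 265.6 N·m counterclockwise.
Net moment of the loads = 289.4 N·m counterclockwise.
The upward force F acts at the left end, arm 7.2 m, giving F × 7.2 clockwise.
Στ = 0 ⇒ F × 7.2 = 289.4 ⇒ F = 289.4 / 7.2 = 40.2 N.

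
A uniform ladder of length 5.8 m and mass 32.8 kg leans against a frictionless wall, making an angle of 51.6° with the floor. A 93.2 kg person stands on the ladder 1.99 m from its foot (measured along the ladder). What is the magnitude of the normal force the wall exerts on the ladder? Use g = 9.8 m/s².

N_wall ≈ 376 N

Choose the foot of the ladder as the axis so the floor normal and friction both act there and drop out.
Ladder weight 32.8×9.8 = 321.4 N acts at 2.9 m along the ladder; its horizontal arm is 2.9·cos51.6° = 1.801 m → τ = 578.8 N·m clockwise.
Person: 93.2×9.8 = 913.4 N at 1.99 m → arm 1.236 m → τ = 1129 N·m clockwise.
Wall normal N acts horizontally at the top; its moment arm is the height L sinθ = 5.8·sin51.6° = 4.545 m, counterclockwise.
Balancing moments: N × 4.545 = 1708, giving N = 376 N.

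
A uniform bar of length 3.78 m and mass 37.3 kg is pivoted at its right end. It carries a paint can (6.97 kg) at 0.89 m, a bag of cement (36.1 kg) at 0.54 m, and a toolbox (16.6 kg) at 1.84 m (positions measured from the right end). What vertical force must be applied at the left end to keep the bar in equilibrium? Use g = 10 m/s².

Sum moments about the right end (the unknown pivot reaction has zero arm there).
Beam weight: 37.3 × 10 = 373 N down at 1.89 m → arm 1.89 m, τ = 373 × 1.89 = 705 N·m counterclockwise.
Paint can: 6.97 × 10 = 69.7 N down at 0.89 m → arm 0.89 m, τ = 69.7 × 0.89 = 62.03 N·m counterclockwise.
Bag of cement: 36.1 × 10 = 361 N down at 0.54 m → arm 0.54 m, τ = 361 × 0.54 = 194.9 N·m counterclockwise.
Toolbox: 16.6 × 10 = 166 N down at 1.84 m → arm 1.84 m, τ = 166 × 1.84 = 305.4 N·m counterclockwise.
Net moment of the loads = 1267 N·m counterclockwise.
The upward force F acts at the left end, arm 3.78 m, giving F × 3.78 clockwise.
Balancing moments: F × 3.78 = 1267, giving F = 1267 / 3.78 = 335 N.

F ≈ 335 N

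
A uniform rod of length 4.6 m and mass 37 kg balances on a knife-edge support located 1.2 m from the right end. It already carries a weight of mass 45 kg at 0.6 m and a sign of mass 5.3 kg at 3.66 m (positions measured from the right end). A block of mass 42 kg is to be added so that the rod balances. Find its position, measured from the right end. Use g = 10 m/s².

Take moments about the knife-edge support (at 1.2 m from the right end).
Beam weight: 37 × 10 = 370 N down at 2.3 m → arm 1.1 m, τ = 370 × 1.1 = 407 N·m counterclockwise.
Weight: 45 × 10 = 450 N down at 0.6 m → arm 0.6 m, τ = 450 × 0.6 = 270 N·m clockwise.
Sign: 5.3 × 10 = 53 N down at 3.66 m → arm 2.46 m, τ = 53 × 2.46 = 130.4 N·m counterclockwise.
Net moment of existing loads = 267.4 N·m counterclockwise.
The block weighs 42 × 10 = 420 N and must supply an equal clockwise moment, so its lever arm about the knife-edge support is 267.4 / 420 = 0.637 m.
That puts it at 1.2 − 0.637 = 0.563 m from the right end.

x ≈ 0.563 m from the right end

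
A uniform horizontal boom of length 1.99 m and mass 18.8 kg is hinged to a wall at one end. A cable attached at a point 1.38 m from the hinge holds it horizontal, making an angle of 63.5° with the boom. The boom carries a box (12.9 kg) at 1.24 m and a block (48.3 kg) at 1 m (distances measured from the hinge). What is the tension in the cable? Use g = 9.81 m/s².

Choose the hinge as the axis so the unknown hinge reaction has zero arm there.
Beam weight: 18.8 × 9.81 = 184.4 N down at 0.995 m → arm 0.995 m, τ = 184.4 × 0.995 = 183.5 N·m clockwise.
Box: 12.9 × 9.81 = 126.5 N down at 1.24 m → arm 1.24 m, τ = 126.5 × 1.24 = 156.9 N·m clockwise.
Block: 48.3 × 9.81 = 473.8 N down at 1 m → arm 1 m, τ = 473.8 × 1 = 473.8 N·m clockwise.
Total clockwise load moment = 814.2 N·m.
The cable tension T acts at 1.38 m; only its component perpendicular to the boom, T sinθ, produces torque. sin 63.5° = 0.8949.
For rotational equilibrium, T × 1.38 × 0.8949 = 814.2, so T = 814.2 / 1.235 = 659 N.

T ≈ 659 N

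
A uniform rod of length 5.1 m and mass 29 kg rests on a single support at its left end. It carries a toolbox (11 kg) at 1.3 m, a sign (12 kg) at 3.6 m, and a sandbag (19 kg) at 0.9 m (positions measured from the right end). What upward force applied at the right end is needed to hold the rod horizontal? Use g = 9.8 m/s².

F ≈ 410 N

About the left end:
Beam weight: 29 × 9.8 = 284.2 N down at 2.55 m → arm 2.55 m, τ = 284.2 × 2.55 = 724.7 N·m clockwise.
Toolbox: 11 × 9.8 = 107.8 N down at 1.3 m → arm 3.8 m, τ = 107.8 × 3.8 = 409.6 N·m clockwise.
Sign: 12 × 9.8 = 117.6 N down at 3.6 m → arm 1.5 m, τ = 117.6 × 1.5 = 176.4 N·m clockwise.
Sandbag: 19 × 9.8 = 186.2 N down at 0.9 m → arm 4.2 m, τ = 186.2 × 4.2 = 782 N·m clockwise.
Net moment of the loads = 2093 N·m clockwise.
The upward force F acts at the right end, arm 5.1 m, giving F × 5.1 counterclockwise.
Balancing moments: F × 5.1 = 2093, giving F = 2093 / 5.1 = 410 N.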